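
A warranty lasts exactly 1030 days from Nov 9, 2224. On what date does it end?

+365 (one year) → Nov 9, 2225 (665 left).
+365 (one year) → Nov 9, 2226 (300 left).
Nov has 30 days: +22 → Dec 1, 2226 (278 left).
Dec has 31 days: +31 → Jan 1, 2227 (247 left).
Jan has 31 days: +31 → Feb 1, 2227 (216 left).
Feb has 28 days: +28 → Mar 1, 2227 (188 left).
Mar has 31 days: +31 → Apr 1, 2227 (157 left).
Apr has 30 days: +30 → May 1, 2227 (127 left).
May has 31 days: +31 → Jun 1, 2227 (96 left).
Jun has 30 days: +30 → Jul 1, 2227 (66 left).
Jul has 31 days: +31 → Aug 1, 2227 (35 left).
Aug has 31 days: +31 → Sep 1, 2227 (4 left).
+4 → Sep 5, 2227.

September 5, 2227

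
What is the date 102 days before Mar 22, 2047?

December 10, 2046

−22 → Feb 28, 2047 (end of Feb, 28 days; 80 left).
−28 → Jan 31, 2047 (end of Jan, 31 days; 52 left).
−31 → Dec 31, 2046 (end of Dec, 31 days; 21 left).
−21 → Dec 10, 2046.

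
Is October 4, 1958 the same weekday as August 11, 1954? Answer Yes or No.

From Aug 11, 1954 to Oct 4, 1958 is 1515 days.
1515 mod 7 = 3, so they are different weekdays.
(Aug 11, 1954 is a Wednesday; Oct 4, 1958 is a Saturday.)

No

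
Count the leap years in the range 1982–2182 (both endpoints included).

Multiples of 4 in [1982,2182]: 50.
Of those, multiples of 100: 2 (not leap unless ÷400).
Multiples of 400: 1.
Leap years = 50 − 2 + 1 = 49.

49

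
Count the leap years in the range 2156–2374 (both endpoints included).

53

Multiples of 4 in [2156,2374]: 55.
Of those, multiples of 100: 2 (not leap unless ÷400).
Multiples of 400: 0.
Leap years = 55 − 2 + 0 = 53.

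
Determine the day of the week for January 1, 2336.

Wednesday

Doomsday rule: the anchor day for the 2300s is Wednesday. For year 36: 36÷12 = 3 r 0, and 0÷4 = 0, so 3+0+0 = 3.
Wednesday + 3 ≡ Saturday — that's 2336's doomsday.
In January the doomsday date is Jan 4 (2336 is a leap year (divisible by 4)).
Jan 1 is 3 days before Jan 4; 3 mod 7 = 3, so Saturday − 3 = Wednesday.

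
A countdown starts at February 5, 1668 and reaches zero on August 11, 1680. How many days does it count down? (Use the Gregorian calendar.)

Feb 5, 1668 → Feb 5, 1669: 366 days (Feb 29, 1668 is in that span).
Feb 5, 1669 → Feb 5, 1670: 365 days.
Feb 5, 1670 → Feb 5, 1671: 365 days.
Feb 5, 1671 → Feb 5, 1672: 365 days.
Feb 5, 1672 → Feb 5, 1673: 366 days (Feb 29, 1672 is in that span).
Feb 5, 1673 → Feb 5, 1674: 365 days.
Feb 5, 1674 → Feb 5, 1675: 365 days.
Feb 5, 1675 → Feb 5, 1676: 365 days.
Feb 5, 1676 → Feb 5, 1677: 366 days (Feb 29, 1676 is in that span).
Feb 5, 1677 → Feb 5, 1678: 365 days.
Feb 5, 1678 → Feb 5, 1679: 365 days.
Feb 5, 1679 → Feb 5, 1680: 365 days.
Feb 5, 1680 → Mar 5, 1680: 29 days (February has 29).
Mar 5, 1680 → Apr 5, 1680: 31 days (March has 31).
Apr 5, 1680 → May 5, 1680: 30 days (April has 30).
May 5, 1680 → Jun 5, 1680: 31 days (May has 31).
Jun 5, 1680 → Jul 5, 1680: 30 days (June has 30).
Jul 5, 1680 → Aug 5, 1680: 31 days (July has 31).
Aug 5, 1680 → Aug 11, 1680: 6 days.
Total: 4571 days.

4571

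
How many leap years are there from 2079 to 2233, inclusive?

37

Multiples of 4 in [2079,2233]: 39.
Of those, multiples of 100: 2 (not leap unless ÷400).
Multiples of 400: 0.
Leap years = 39 − 2 + 0 = 37.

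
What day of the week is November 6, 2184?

Doomsday rule: the anchor day for the 2100s is Sunday. For year 84: 84÷12 = 7 r 0, and 0÷4 = 0, so 7+0+0 = 7.
Sunday + 7 ≡ Sunday — that's 2184's doomsday.
In November the doomsday date is Nov 7.
Nov 6 is 1 day before Nov 7; 1 mod 7 = 1, so Sunday − 1 = Saturday.

Saturday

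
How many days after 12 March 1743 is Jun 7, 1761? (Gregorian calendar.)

6662

Mar 12, 1743 → Mar 12, 1744: 366 days (Feb 29, 1744 is in that span).
Mar 12, 1744 → Mar 12, 1745: 365 days.
Mar 12, 1745 → Mar 12, 1746: 365 days.
Mar 12, 1746 → Mar 12, 1747: 365 days.
Mar 12, 1747 → Mar 12, 1748: 366 days (Feb 29, 1748 is in that span).
Mar 12, 1748 → Mar 12, 1749: 365 days.
Mar 12, 1749 → Mar 12, 1750: 365 days.
Mar 12, 1750 → Mar 12, 1751: 365 days.
Mar 12, 1751 → Mar 12, 1752: 366 days (Feb 29, 1752 is in that span).
Mar 12, 1752 → Mar 12, 1753: 365 days.
Mar 12, 1753 → Mar 12, 1754: 365 days.
Mar 12, 1754 → Mar 12, 1755: 365 days.
Mar 12, 1755 → Mar 12, 1756: 366 days (Feb 29, 1756 is in that span).
Mar 12, 1756 → Mar 12, 1757: 365 days.
Mar 12, 1757 → Mar 12, 1758: 365 days.
Mar 12, 1758 → Mar 12, 1759: 365 days.
Mar 12, 1759 → Mar 12, 1760: 366 days (Feb 29, 1760 is in that span).
Mar 12, 1760 → Mar 12, 1761: 365 days.
Mar 12, 1761 → Apr 12, 1761: 31 days (March has 31).
Apr 12, 1761 → May 12, 1761: 30 days (April has 30).
May 12, 1761 → Jun 7, 1761: 26 days.
Total: 6662 days.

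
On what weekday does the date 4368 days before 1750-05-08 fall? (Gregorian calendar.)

Friday

May 8, 1750 is a Friday.
4368 mod 7 = 0, so 4368 days before a Friday is Friday − 0 = Friday.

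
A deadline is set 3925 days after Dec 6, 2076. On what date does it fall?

September 5, 2087

+365 (one year) → Dec 6, 2077 (3560 left).
+365 (one year) → Dec 6, 2078 (3195 left).
+365 (one year) → Dec 6, 2079 (2830 left).
+366 (one year; includes Feb 29, 2080) → Dec 6, 2080 (2464 left).
+365 (one year) → Dec 6, 2081 (2099 left).
+365 (one year) → Dec 6, 2082 (1734 left).
+365 (one year) → Dec 6, 2083 (1369 left).
+366 (one year; includes Feb 29, 2084) → Dec 6, 2084 (1003 left).
+365 (one year) → Dec 6, 2085 (638 left).
+365 (one year) → Dec 6, 2086 (273 left).
Dec has 31 days: +26 → Jan 1, 2087 (247 left).
Jan has 31 days: +31 → Feb 1, 2087 (216 left).
Feb has 28 days: +28 → Mar 1, 2087 (188 left).
Mar has 31 days: +31 → Apr 1, 2087 (157 left).
Apr has 30 days: +30 → May 1, 2087 (127 left).
May has 31 days: +31 → Jun 1, 2087 (96 left).
Jun has 30 days: +30 → Jul 1, 2087 (66 left).
Jul has 31 days: +31 → Aug 1, 2087 (35 left).
Aug has 31 days: +31 → Sep 1, 2087 (4 left).
+4 → Sep 5, 2087.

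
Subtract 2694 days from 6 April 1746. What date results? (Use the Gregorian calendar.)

November 20, 1738

−365 (one year) → Apr 6, 1745 (2329 left).
−365 (one year) → Apr 6, 1744 (1964 left).
−366 (one year; includes Feb 29, 1744) → Apr 6, 1743 (1598 left).
−365 (one year) → Apr 6, 1742 (1233 left).
−365 (one year) → Apr 6, 1741 (868 left).
−365 (one year) → Apr 6, 1740 (503 left).
−366 (one year; includes Feb 29, 1740) → Apr 6, 1739 (137 left).
−6 → Mar 31, 1739 (end of Mar, 31 days; 131 left).
−31 → Feb 28, 1739 (end of Feb, 28 days; 100 left).
−28 → Jan 31, 1739 (end of Jan, 31 days; 72 left).
−31 → Dec 31, 1738 (end of Dec, 31 days; 41 left).
−31 → Nov 30, 1738 (end of Nov, 30 days; 10 left).
−10 → Nov 20, 1738.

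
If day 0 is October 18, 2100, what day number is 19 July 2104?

Oct 18, 2100 → Oct 18, 2101: 365 days.
Oct 18, 2101 → Oct 18, 2102: 365 days.
Oct 18, 2102 → Oct 18, 2103: 365 days.
Oct 18, 2103 → Nov 18, 2103: 31 days (October has 31).
Nov 18, 2103 → Dec 18, 2103: 30 days (November has 30).
Dec 18, 2103 → Jan 18, 2104: 31 days (December has 31).
Jan 18, 2104 → Feb 18, 2104: 31 days (January has 31).
Feb 18, 2104 → Mar 18, 2104: 29 days (February has 29).
Mar 18, 2104 → Apr 18, 2104: 31 days (March has 31).
Apr 18, 2104 → May 18, 2104: 30 days (April has 30).
May 18, 2104 → Jun 18, 2104: 31 days (May has 31).
Jun 18, 2104 → Jul 18, 2104: 30 days (June has 30).
Jul 18, 2104 → Jul 19, 2104: 1 days.
Total: 1370 days.

1370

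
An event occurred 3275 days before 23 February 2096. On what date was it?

March 7, 2087

−365 (one year) → Feb 23, 2095 (2910 left).
−365 (one year) → Feb 23, 2094 (2545 left).
−365 (one year) → Feb 23, 2093 (2180 left).
−366 (one year; includes Feb 29, 2092) → Feb 23, 2092 (1814 left).
−365 (one year) → Feb 23, 2091 (1449 left).
−365 (one year) → Feb 23, 2090 (1084 left).
−365 (one year) → Feb 23, 2089 (719 left).
−366 (one year; includes Feb 29, 2088) → Feb 23, 2088 (353 left).
−23 → Jan 31, 2088 (end of Jan, 31 days; 330 left).
−31 → Dec 31, 2087 (end of Dec, 31 days; 299 left).
−31 → Nov 30, 2087 (end of Nov, 30 days; 268 left).
−30 → Oct 31, 2087 (end of Oct, 31 days; 238 left).
−31 → Sep 30, 2087 (end of Sep, 30 days; 207 left).
−30 → Aug 31, 2087 (end of Aug, 31 days; 177 left).
−31 → Jul 31, 2087 (end of Jul, 31 days; 146 left).
−31 → Jun 30, 2087 (end of Jun, 30 days; 115 left).
−30 → May 31, 2087 (end of May, 31 days; 85 left).
−31 → Apr 30, 2087 (end of Apr, 30 days; 54 left).
−30 → Mar 31, 2087 (end of Mar, 31 days; 24 left).
−24 → Mar 7, 2087.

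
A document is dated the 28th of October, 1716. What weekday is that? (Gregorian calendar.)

Doomsday rule: the anchor day for the 1700s is Sunday. For year 16: 16÷12 = 1 r 4, and 4÷4 = 1, so 1+4+1 = 6.
Sunday + 6 ≡ Saturday — that's 1716's doomsday.
In October the doomsday date is Oct 10.
Oct 28 is 18 days after Oct 10; 18 mod 7 = 4, so Saturday + 4 = Wednesday.

Wednesday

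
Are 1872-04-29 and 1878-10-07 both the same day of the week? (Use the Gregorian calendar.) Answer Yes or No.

Yes

From Apr 29, 1872 to Oct 7, 1878 is 2352 days.
2352 mod 7 = 0, so they are the same weekday.
(Apr 29, 1872 is a Monday; Oct 7, 1878 is a Monday.)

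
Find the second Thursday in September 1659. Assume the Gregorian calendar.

September 11, 1659

September 1, 1659 is a Monday.
The first Thursday is therefore September 4 (3 days later).
The second Thursday is 4 + 1×7 = September 11.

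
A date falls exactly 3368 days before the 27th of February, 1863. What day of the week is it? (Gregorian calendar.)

First find the weekday of Feb 27, 1863. Doomsday rule: the anchor day for the 1800s is Friday. For year 63: 63÷12 = 5 r 3, and 3÷4 = 0, so 5+3+0 = 8.
Friday + 8 ≡ Saturday — that's 1863's doomsday.
In February the doomsday date is Feb 28 (1863 is not a leap year).
Feb 27 is 1 day before Feb 28; 1 mod 7 = 1, so Saturday − 1 = Friday.
3368 mod 7 = 1, so 3368 days before a Friday is Friday − 1 = Thursday.

Thursday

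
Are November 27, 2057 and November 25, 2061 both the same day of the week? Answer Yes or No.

From Nov 27, 2057 to Nov 25, 2061 is 1459 days.
1459 mod 7 = 3, so they are different weekdays.
(Nov 27, 2057 is a Tuesday; Nov 25, 2061 is a Friday.)

No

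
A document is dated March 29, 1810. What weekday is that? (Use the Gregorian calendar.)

Doomsday rule: the anchor day for the 1800s is Friday. For year 10: 10÷12 = 0 r 10, and 10÷4 = 2, so 0+10+2 = 12.
Friday + 12 ≡ Wednesday — that's 1810's doomsday.
In March the doomsday date is Mar 14.
Mar 29 is 15 days after Mar 14; 15 mod 7 = 1, so Wednesday + 1 = Thursday.

Thursday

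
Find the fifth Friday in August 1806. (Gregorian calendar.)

August 1, 1806 is a Friday.
The first Friday is therefore August 1 (same day).
The fifth Friday is 1 + 4×7 = August 29.

August 29, 1806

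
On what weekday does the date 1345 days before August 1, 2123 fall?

Saturday

First find the weekday of Aug 1, 2123. Doomsday rule: the anchor day for the 2100s is Sunday. For year 23: 23÷12 = 1 r 11, and 11÷4 = 2, so 1+11+2 = 14.
Sunday + 14 ≡ Sunday — that's 2123's doomsday.
In August the doomsday date is Aug 8.
Aug 1 is 7 days before Aug 8; 7 mod 7 = 0, so Sunday − 0 = Sunday.
1345 mod 7 = 1, so 1345 days before a Sunday is Sunday − 1 = Saturday.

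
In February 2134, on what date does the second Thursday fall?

February 11, 2134

February 1, 2134 is a Monday.
The first Thursday is therefore February 4 (3 days later).
The second Thursday is 4 + 1×7 = February 11.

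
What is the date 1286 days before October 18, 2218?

April 11, 2215

−365 (one year) → Oct 18, 2217 (921 left).
−365 (one year) → Oct 18, 2216 (556 left).
−366 (one year; includes Feb 29, 2216) → Oct 18, 2215 (190 left).
−18 → Sep 30, 2215 (end of Sep, 30 days; 172 left).
−30 → Aug 31, 2215 (end of Aug, 31 days; 142 left).
−31 → Jul 31, 2215 (end of Jul, 31 days; 111 left).
−31 → Jun 30, 2215 (end of Jun, 30 days; 80 left).
−30 → May 31, 2215 (end of May, 31 days; 50 left).
−31 → Apr 30, 2215 (end of Apr, 30 days; 19 left).
−19 → Apr 11, 2215.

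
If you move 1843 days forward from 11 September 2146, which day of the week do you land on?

Tuesday

First find the weekday of Sep 11, 2146. Doomsday rule: the anchor day for the 2100s is Sunday. For year 46: 46÷12 = 3 r 10, and 10÷4 = 2, so 3+10+2 = 15.
Sunday + 15 ≡ Monday — that's 2146's doomsday.
In September the doomsday date is Sep 5.
Sep 11 is 6 days after Sep 5; 6 mod 7 = 6, so Monday + 6 = Sunday.
1843 mod 7 = 2, so 1843 days after a Sunday is Sunday + 2 = Tuesday.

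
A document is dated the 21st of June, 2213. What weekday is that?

Doomsday rule: the anchor day for the 2200s is Friday. For year 13: 13÷12 = 1 r 1, and 1÷4 = 0, so 1+1+0 = 2.
Friday + 2 ≡ Sunday — that's 2213's doomsday.
In June the doomsday date is Jun 6.
Jun 21 is 15 days after Jun 6; 15 mod 7 = 1, so Sunday + 1 = Monday.

Monday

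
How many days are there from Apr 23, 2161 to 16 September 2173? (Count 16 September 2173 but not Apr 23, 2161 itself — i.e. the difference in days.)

4529

Apr 23, 2161 → Apr 23, 2162: 365 days.
Apr 23, 2162 → Apr 23, 2163: 365 days.
Apr 23, 2163 → Apr 23, 2164: 366 days (Feb 29, 2164 is in that span).
Apr 23, 2164 → Apr 23, 2165: 365 days.
Apr 23, 2165 → Apr 23, 2166: 365 days.
Apr 23, 2166 → Apr 23, 2167: 365 days.
Apr 23, 2167 → Apr 23, 2168: 366 days (Feb 29, 2168 is in that span).
Apr 23, 2168 → Apr 23, 2169: 365 days.
Apr 23, 2169 → Apr 23, 2170: 365 days.
Apr 23, 2170 → Apr 23, 2171: 365 days.
Apr 23, 2171 → Apr 23, 2172: 366 days (Feb 29, 2172 is in that span).
Apr 23, 2172 → Apr 23, 2173: 365 days.
Apr 23, 2173 → May 23, 2173: 30 days (April has 30).
May 23, 2173 → Jun 23, 2173: 31 days (May has 31).
Jun 23, 2173 → Jul 23, 2173: 30 days (June has 30).
Jul 23, 2173 → Aug 23, 2173: 31 days (July has 31).
Aug 23, 2173 → Sep 16, 2173: 24 days.
Total: 4529 days.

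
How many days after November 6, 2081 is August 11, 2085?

Nov 6, 2081 → Nov 6, 2082: 365 days.
Nov 6, 2082 → Nov 6, 2083: 365 days.
Nov 6, 2083 → Nov 6, 2084: 366 days (Feb 29, 2084 is in that span).
Nov 6, 2084 → Dec 6, 2084: 30 days (November has 30).
Dec 6, 2084 → Jan 6, 2085: 31 days (December has 31).
Jan 6, 2085 → Feb 6, 2085: 31 days (January has 31).
Feb 6, 2085 → Mar 6, 2085: 28 days (February has 28).
Mar 6, 2085 → Apr 6, 2085: 31 days (March has 31).
Apr 6, 2085 → May 6, 2085: 30 days (April has 30).
May 6, 2085 → Jun 6, 2085: 31 days (May has 31).
Jun 6, 2085 → Jul 6, 2085: 30 days (June has 30).
Jul 6, 2085 → Aug 6, 2085: 31 days (July has 31).
Aug 6, 2085 → Aug 11, 2085: 5 days.
Total: 1374 days.

1374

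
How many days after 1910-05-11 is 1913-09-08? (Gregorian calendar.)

1216

May 11, 1910 → May 11, 1911: 365 days.
May 11, 1911 → May 11, 1912: 366 days (Feb 29, 1912 is in that span).
May 11, 1912 → May 11, 1913: 365 days.
May 11, 1913 → Jun 11, 1913: 31 days (May has 31).
Jun 11, 1913 → Jul 11, 1913: 30 days (June has 30).
Jul 11, 1913 → Aug 11, 1913: 31 days (July has 31).
Aug 11, 1913 → Sep 8, 1913: 28 days.
Total: 1216 days.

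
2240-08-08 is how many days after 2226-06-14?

Jun 14, 2226 → Jun 14, 2227: 365 days.
Jun 14, 2227 → Jun 14, 2228: 366 days (Feb 29, 2228 is in that span).
Jun 14, 2228 → Jun 14, 2229: 365 days.
Jun 14, 2229 → Jun 14, 2230: 365 days.
Jun 14, 2230 → Jun 14, 2231: 365 days.
Jun 14, 2231 → Jun 14, 2232: 366 days (Feb 29, 2232 is in that span).
Jun 14, 2232 → Jun 14, 2233: 365 days.
Jun 14, 2233 → Jun 14, 2234: 365 days.
Jun 14, 2234 → Jun 14, 2235: 365 days.
Jun 14, 2235 → Jun 14, 2236: 366 days (Feb 29, 2236 is in that span).
Jun 14, 2236 → Jun 14, 2237: 365 days.
Jun 14, 2237 → Jun 14, 2238: 365 days.
Jun 14, 2238 → Jun 14, 2239: 365 days.
Jun 14, 2239 → Jun 14, 2240: 366 days (Feb 29, 2240 is in that span).
Jun 14, 2240 → Jul 14, 2240: 30 days (June has 30).
Jul 14, 2240 → Aug 8, 2240: 25 days.
Total: 5169 days.

5169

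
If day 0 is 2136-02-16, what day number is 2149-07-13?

Feb 16, 2136 → Feb 16, 2137: 366 days (Feb 29, 2136 is in that span).
Feb 16, 2137 → Feb 16, 2138: 365 days.
Feb 16, 2138 → Feb 16, 2139: 365 days.
Feb 16, 2139 → Feb 16, 2140: 365 days.
Feb 16, 2140 → Feb 16, 2141: 366 days (Feb 29, 2140 is in that span).
Feb 16, 2141 → Feb 16, 2142: 365 days.
Feb 16, 2142 → Feb 16, 2143: 365 days.
Feb 16, 2143 → Feb 16, 2144: 365 days.
Feb 16, 2144 → Feb 16, 2145: 366 days (Feb 29, 2144 is in that span).
Feb 16, 2145 → Feb 16, 2146: 365 days.
Feb 16, 2146 → Feb 16, 2147: 365 days.
Feb 16, 2147 → Feb 16, 2148: 365 days.
Feb 16, 2148 → Feb 16, 2149: 366 days (Feb 29, 2148 is in that span).
Feb 16, 2149 → Mar 16, 2149: 28 days (February has 28).
Mar 16, 2149 → Apr 16, 2149: 31 days (March has 31).
Apr 16, 2149 → May 16, 2149: 30 days (April has 30).
May 16, 2149 → Jun 16, 2149: 31 days (May has 31).
Jun 16, 2149 → Jul 13, 2149: 27 days.
Total: 4896 days.

4896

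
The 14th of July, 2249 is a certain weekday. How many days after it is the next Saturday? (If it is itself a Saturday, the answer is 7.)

7

Jul 14, 2249 is a Saturday.
From Saturday to the next Saturday is 7 days.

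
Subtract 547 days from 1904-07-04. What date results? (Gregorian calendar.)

January 4, 1903

−366 (one year; includes Feb 29, 1904) → Jul 4, 1903 (181 left).
−4 → Jun 30, 1903 (end of Jun, 30 days; 177 left).
−30 → May 31, 1903 (end of May, 31 days; 147 left).
−31 → Apr 30, 1903 (end of Apr, 30 days; 116 left).
−30 → Mar 31, 1903 (end of Mar, 31 days; 86 left).
−31 → Feb 28, 1903 (end of Feb, 28 days; 55 left).
−28 → Jan 31, 1903 (end of Jan, 31 days; 27 left).
−27 → Jan 4, 1903.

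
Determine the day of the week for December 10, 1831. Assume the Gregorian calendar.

Doomsday rule: the anchor day for the 1800s is Friday. For year 31: 31÷12 = 2 r 7, and 7÷4 = 1, so 2+7+1 = 10.
Friday + 10 ≡ Monday — that's 1831's doomsday.
In December the doomsday date is Dec 12.
Dec 10 is 2 days before Dec 12; 2 mod 7 = 2, so Monday − 2 = Saturday.

Saturday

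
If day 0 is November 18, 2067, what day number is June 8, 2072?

Nov 18, 2067 → Nov 18, 2068: 366 days (Feb 29, 2068 is in that span).
Nov 18, 2068 → Nov 18, 2069: 365 days.
Nov 18, 2069 → Nov 18, 2070: 365 days.
Nov 18, 2070 → Nov 18, 2071: 365 days.
Nov 18, 2071 → Dec 18, 2071: 30 days (November has 30).
Dec 18, 2071 → Jan 18, 2072: 31 days (December has 31).
Jan 18, 2072 → Feb 18, 2072: 31 days (January has 31).
Feb 18, 2072 → Mar 18, 2072: 29 days (February has 29).
Mar 18, 2072 → Apr 18, 2072: 31 days (March has 31).
Apr 18, 2072 → May 18, 2072: 30 days (April has 30).
May 18, 2072 → Jun 8, 2072: 21 days.
Total: 1664 days.

1664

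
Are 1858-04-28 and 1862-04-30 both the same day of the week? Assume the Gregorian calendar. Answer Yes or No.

From Apr 28, 1858 to Apr 30, 1862 is 1463 days.
1463 mod 7 = 0, so they are the same weekday.
(Apr 28, 1858 is a Wednesday; Apr 30, 1862 is a Wednesday.)

Yes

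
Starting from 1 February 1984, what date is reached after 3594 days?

December 4, 1993

+366 (one year; includes Feb 29, 1984) → Feb 1, 1985 (3228 left).
+365 (one year) → Feb 1, 1986 (2863 left).
+365 (one year) → Feb 1, 1987 (2498 left).
+365 (one year) → Feb 1, 1988 (2133 left).
+366 (one year; includes Feb 29, 1988) → Feb 1, 1989 (1767 left).
+365 (one year) → Feb 1, 1990 (1402 left).
+365 (one year) → Feb 1, 1991 (1037 left).
+365 (one year) → Feb 1, 1992 (672 left).
+366 (one year; includes Feb 29, 1992) → Feb 1, 1993 (306 left).
Feb has 28 days: +28 → Mar 1, 1993 (278 left).
Mar has 31 days: +31 → Apr 1, 1993 (247 left).
Apr has 30 days: +30 → May 1, 1993 (217 left).
May has 31 days: +31 → Jun 1, 1993 (186 left).
Jun has 30 days: +30 → Jul 1, 1993 (156 left).
Jul has 31 days: +31 → Aug 1, 1993 (125 left).
Aug has 31 days: +31 → Sep 1, 1993 (94 left).
Sep has 30 days: +30 → Oct 1, 1993 (64 left).
Oct has 31 days: +31 → Nov 1, 1993 (33 left).
Nov has 30 days: +30 → Dec 1, 1993 (3 left).
+3 → Dec 4, 1993.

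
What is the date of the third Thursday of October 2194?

October 1, 2194 is a Wednesday.
The first Thursday is therefore October 2 (1 days later).
The third Thursday is 2 + 2×7 = October 16.

October 16, 2194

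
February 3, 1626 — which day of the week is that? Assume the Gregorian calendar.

Doomsday rule: the anchor day for the 1600s is Tuesday. For year 26: 26÷12 = 2 r 2, and 2÷4 = 0, so 2+2+0 = 4.
Tuesday + 4 ≡ Saturday — that's 1626's doomsday.
In February the doomsday date is Feb 28 (1626 is not a leap year).
Feb 3 is 25 days before Feb 28; 25 mod 7 = 4, so Saturday − 4 = Tuesday.

Tuesday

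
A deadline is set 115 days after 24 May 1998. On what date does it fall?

September 16, 1998

May has 31 days: +8 → Jun 1, 1998 (107 left).
Jun has 30 days: +30 → Jul 1, 1998 (77 left).
Jul has 31 days: +31 → Aug 1, 1998 (46 left).
Aug has 31 days: +31 → Sep 1, 1998 (15 left).
+15 → Sep 16, 1998.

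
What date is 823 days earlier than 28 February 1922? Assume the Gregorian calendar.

November 28, 1919

−365 (one year) → Feb 28, 1921 (458 left).
−366 (one year; includes Feb 29, 1920) → Feb 28, 1920 (92 left).
−28 → Jan 31, 1920 (end of Jan, 31 days; 64 left).
−31 → Dec 31, 1919 (end of Dec, 31 days; 33 left).
−31 → Nov 30, 1919 (end of Nov, 30 days; 2 left).
−2 → Nov 28, 1919.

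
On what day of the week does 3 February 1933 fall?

January 1, 1933 is a Sunday.
Jan 1, 1933 → Feb 1, 1933: 31 days (January has 31).
Feb 1, 1933 → Feb 3, 1933: 2 days.
Total: 33 days.
33 mod 7 = 5, so Sunday + 5 = Friday.

Friday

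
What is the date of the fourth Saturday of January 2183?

January 1, 2183 is a Wednesday.
The first Saturday is therefore January 4 (3 days later).
The fourth Saturday is 4 + 3×7 = January 25.

January 25, 2183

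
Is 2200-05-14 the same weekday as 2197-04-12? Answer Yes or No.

From Apr 12, 2197 to May 14, 2200 is 1127 days.
1127 mod 7 = 0, so they are the same weekday.
(Apr 12, 2197 is a Wednesday; May 14, 2200 is a Wednesday.)

Yes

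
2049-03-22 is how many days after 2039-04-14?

3630

Apr 14, 2039 → Apr 14, 2040: 366 days (Feb 29, 2040 is in that span).
Apr 14, 2040 → Apr 14, 2041: 365 days.
Apr 14, 2041 → Apr 14, 2042: 365 days.
Apr 14, 2042 → Apr 14, 2043: 365 days.
Apr 14, 2043 → Apr 14, 2044: 366 days (Feb 29, 2044 is in that span).
Apr 14, 2044 → Apr 14, 2045: 365 days.
Apr 14, 2045 → Apr 14, 2046: 365 days.
Apr 14, 2046 → Apr 14, 2047: 365 days.
Apr 14, 2047 → Apr 14, 2048: 366 days (Feb 29, 2048 is in that span).
Apr 14, 2048 → May 14, 2048: 30 days (April has 30).
May 14, 2048 → Jun 14, 2048: 31 days (May has 31).
Jun 14, 2048 → Jul 14, 2048: 30 days (June has 30).
Jul 14, 2048 → Aug 14, 2048: 31 days (July has 31).
Aug 14, 2048 → Sep 14, 2048: 31 days (August has 31).
Sep 14, 2048 → Oct 14, 2048: 30 days (September has 30).
Oct 14, 2048 → Nov 14, 2048: 31 days (October has 31).
Nov 14, 2048 → Dec 14, 2048: 30 days (November has 30).
Dec 14, 2048 → Jan 14, 2049: 31 days (December has 31).
Jan 14, 2049 → Feb 14, 2049: 31 days (January has 31).
Feb 14, 2049 → Mar 14, 2049: 28 days (February has 28).
Mar 14, 2049 → Mar 22, 2049: 8 days.
Total: 3630 days.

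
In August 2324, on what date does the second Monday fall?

August 11, 2324

August 1, 2324 is a Friday.
The first Monday is therefore August 4 (3 days later).
The second Monday is 4 + 1×7 = August 11.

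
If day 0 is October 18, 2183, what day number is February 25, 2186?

861

Oct 18, 2183 → Oct 18, 2184: 366 days (Feb 29, 2184 is in that span).
Oct 18, 2184 → Oct 18, 2185: 365 days.
Oct 18, 2185 → Nov 18, 2185: 31 days (October has 31).
Nov 18, 2185 → Dec 18, 2185: 30 days (November has 30).
Dec 18, 2185 → Jan 18, 2186: 31 days (December has 31).
Jan 18, 2186 → Feb 18, 2186: 31 days (January has 31).
Feb 18, 2186 → Feb 25, 2186: 7 days.
Total: 861 days.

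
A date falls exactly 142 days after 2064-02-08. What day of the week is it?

First find the weekday of Feb 8, 2064. Doomsday rule: the anchor day for the 2000s is Tuesday. For year 64: 64÷12 = 5 r 4, and 4÷4 = 1, so 5+4+1 = 10.
Tuesday + 10 ≡ Friday — that's 2064's doomsday.
In February the doomsday date is Feb 29 (2064 is a leap year (divisible by 4)).
Feb 8 is 21 days before Feb 29; 21 mod 7 = 0, so Friday − 0 = Friday.
142 mod 7 = 2, so 142 days after a Friday is Friday + 2 = Sunday.

Sunday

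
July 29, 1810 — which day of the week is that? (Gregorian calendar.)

Doomsday rule: the anchor day for the 1800s is Friday. For year 10: 10÷12 = 0 r 10, and 10÷4 = 2, so 0+10+2 = 12.
Friday + 12 ≡ Wednesday — that's 1810's doomsday.
In July the doomsday date is Jul 11.
Jul 29 is 18 days after Jul 11; 18 mod 7 = 4, so Wednesday + 4 = Sunday.

Sunday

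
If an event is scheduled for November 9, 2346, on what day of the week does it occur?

Doomsday rule: the anchor day for the 2300s is Wednesday. For year 46: 46÷12 = 3 r 10, and 10÷4 = 2, so 3+10+2 = 15.
Wednesday + 15 ≡ Thursday — that's 2346's doomsday.
In November the doomsday date is Nov 7.
Nov 9 is 2 days after Nov 7; 2 mod 7 = 2, so Thursday + 2 = Saturday.

Saturday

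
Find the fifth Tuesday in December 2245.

December 1, 2245 is a Monday.
The first Tuesday is therefore December 2 (1 days later).
The fifth Tuesday is 2 + 4×7 = December 30.

December 30, 2245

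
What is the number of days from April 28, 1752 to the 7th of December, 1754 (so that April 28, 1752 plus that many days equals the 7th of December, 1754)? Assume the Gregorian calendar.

Apr 28, 1752 → Apr 28, 1753: 365 days.
Apr 28, 1753 → Apr 28, 1754: 365 days.
Apr 28, 1754 → May 28, 1754: 30 days (April has 30).
May 28, 1754 → Jun 28, 1754: 31 days (May has 31).
Jun 28, 1754 → Jul 28, 1754: 30 days (June has 30).
Jul 28, 1754 → Aug 28, 1754: 31 days (July has 31).
Aug 28, 1754 → Sep 28, 1754: 31 days (August has 31).
Sep 28, 1754 → Oct 28, 1754: 30 days (September has 30).
Oct 28, 1754 → Nov 28, 1754: 31 days (October has 31).
Nov 28, 1754 → Dec 7, 1754: 9 days.
Total: 953 days.

953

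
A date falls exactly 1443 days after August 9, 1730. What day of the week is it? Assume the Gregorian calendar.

Thursday

Aug 9, 1730 is a Wednesday.
1443 mod 7 = 1, so 1443 days after a Wednesday is Wednesday + 1 = Thursday.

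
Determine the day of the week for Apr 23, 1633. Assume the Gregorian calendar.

Saturday

Doomsday rule: the anchor day for the 1600s is Tuesday. For year 33: 33÷12 = 2 r 9, and 9÷4 = 2, so 2+9+2 = 13.
Tuesday + 13 ≡ Monday — that's 1633's doomsday.
In April the doomsday date is Apr 4.
Apr 23 is 19 days after Apr 4; 19 mod 7 = 5, so Monday + 5 = Saturday.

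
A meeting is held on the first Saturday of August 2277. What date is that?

August 4, 2277

August 1, 2277 is a Wednesday.
The first Saturday is therefore August 4 (3 days later).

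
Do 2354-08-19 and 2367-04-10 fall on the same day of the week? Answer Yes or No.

From Aug 19, 2354 to Apr 10, 2367 is 4617 days.
4617 mod 7 = 4, so they are different weekdays.
(Aug 19, 2354 is a Thursday; Apr 10, 2367 is a Monday.)

No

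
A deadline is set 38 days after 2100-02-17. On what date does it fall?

Feb has 28 days: +12 → Mar 1, 2100 (26 left).
+26 → Mar 27, 2100.

March 27, 2100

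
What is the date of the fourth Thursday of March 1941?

March 27, 1941

March 1, 1941 is a Saturday.
The first Thursday is therefore March 6 (5 days later).
The fourth Thursday is 6 + 3×7 = March 27.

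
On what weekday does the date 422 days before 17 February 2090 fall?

Wednesday

Feb 17, 2090 is a Friday.
422 mod 7 = 2, so 422 days before a Friday is Friday − 2 = Wednesday.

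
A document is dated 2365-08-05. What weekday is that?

Doomsday rule: the anchor day for the 2300s is Wednesday. For year 65: 65÷12 = 5 r 5, and 5÷4 = 1, so 5+5+1 = 11.
Wednesday + 11 ≡ Sunday — that's 2365's doomsday.
In August the doomsday date is Aug 8.
Aug 5 is 3 days before Aug 8; 3 mod 7 = 3, so Sunday − 3 = Thursday.

Thursday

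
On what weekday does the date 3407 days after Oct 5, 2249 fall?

First find the weekday of Oct 5, 2249. Doomsday rule: the anchor day for the 2200s is Friday. For year 49: 49÷12 = 4 r 1, and 1÷4 = 0, so 4+1+0 = 5.
Friday + 5 ≡ Wednesday — that's 2249's doomsday.
In October the doomsday date is Oct 10.
Oct 5 is 5 days before Oct 10; 5 mod 7 = 5, so Wednesday − 5 = Friday.
3407 mod 7 = 5, so 3407 days after a Friday is Friday + 5 = Wednesday.

Wednesday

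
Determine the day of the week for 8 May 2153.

January 1, 2153 is a Monday.
Jan 1, 2153 → Feb 1, 2153: 31 days (January has 31).
Feb 1, 2153 → Mar 1, 2153: 28 days (February has 28).
Mar 1, 2153 → Apr 1, 2153: 31 days (March has 31).
Apr 1, 2153 → May 1, 2153: 30 days (April has 30).
May 1, 2153 → May 8, 2153: 7 days.
Total: 127 days.
127 mod 7 = 1, so Monday + 1 = Tuesday.

Tuesday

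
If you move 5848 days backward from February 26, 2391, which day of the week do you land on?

Feb 26, 2391 is a Tuesday.
5848 mod 7 = 3, so 5848 days before a Tuesday is Tuesday − 3 = Saturday.

Saturday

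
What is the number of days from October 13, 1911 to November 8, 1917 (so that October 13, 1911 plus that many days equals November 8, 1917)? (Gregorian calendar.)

Oct 13, 1911 → Oct 13, 1912: 366 days (Feb 29, 1912 is in that span).
Oct 13, 1912 → Oct 13, 1913: 365 days.
Oct 13, 1913 → Oct 13, 1914: 365 days.
Oct 13, 1914 → Oct 13, 1915: 365 days.
Oct 13, 1915 → Oct 13, 1916: 366 days (Feb 29, 1916 is in that span).
Oct 13, 1916 → Nov 13, 1916: 31 days (October has 31).
Nov 13, 1916 → Dec 13, 1916: 30 days (November has 30).
Dec 13, 1916 → Jan 13, 1917: 31 days (December has 31).
Jan 13, 1917 → Feb 13, 1917: 31 days (January has 31).
Feb 13, 1917 → Mar 13, 1917: 28 days (February has 28).
Mar 13, 1917 → Apr 13, 1917: 31 days (March has 31).
Apr 13, 1917 → May 13, 1917: 30 days (April has 30).
May 13, 1917 → Jun 13, 1917: 31 days (May has 31).
Jun 13, 1917 → Jul 13, 1917: 30 days (June has 30).
Jul 13, 1917 → Aug 13, 1917: 31 days (July has 31).
Aug 13, 1917 → Sep 13, 1917: 31 days (August has 31).
Sep 13, 1917 → Oct 13, 1917: 30 days (September has 30).
Oct 13, 1917 → Nov 8, 1917: 26 days.
Total: 2218 days.

2218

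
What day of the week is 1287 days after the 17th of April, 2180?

Apr 17, 2180 is a Monday.
1287 mod 7 = 6, so 1287 days after a Monday is Monday + 6 = Sunday.

Sunday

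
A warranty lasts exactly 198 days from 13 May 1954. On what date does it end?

May has 31 days: +19 → Jun 1, 1954 (179 left).
Jun has 30 days: +30 → Jul 1, 1954 (149 left).
Jul has 31 days: +31 → Aug 1, 1954 (118 left).
Aug has 31 days: +31 → Sep 1, 1954 (87 left).
Sep has 30 days: +30 → Oct 1, 1954 (57 left).
Oct has 31 days: +31 → Nov 1, 1954 (26 left).
+26 → Nov 27, 1954.

November 27, 1954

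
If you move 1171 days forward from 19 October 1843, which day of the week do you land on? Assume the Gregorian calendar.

Saturday

Oct 19, 1843 is a Thursday.
1171 mod 7 = 2, so 1171 days after a Thursday is Thursday + 2 = Saturday.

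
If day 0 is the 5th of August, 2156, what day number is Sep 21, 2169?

Aug 5, 2156 → Aug 5, 2157: 365 days.
Aug 5, 2157 → Aug 5, 2158: 365 days.
Aug 5, 2158 → Aug 5, 2159: 365 days.
Aug 5, 2159 → Aug 5, 2160: 366 days (Feb 29, 2160 is in that span).
Aug 5, 2160 → Aug 5, 2161: 365 days.
Aug 5, 2161 → Aug 5, 2162: 365 days.
Aug 5, 2162 → Aug 5, 2163: 365 days.
Aug 5, 2163 → Aug 5, 2164: 366 days (Feb 29, 2164 is in that span).
Aug 5, 2164 → Aug 5, 2165: 365 days.
Aug 5, 2165 → Aug 5, 2166: 365 days.
Aug 5, 2166 → Aug 5, 2167: 365 days.
Aug 5, 2167 → Aug 5, 2168: 366 days (Feb 29, 2168 is in that span).
Aug 5, 2168 → Aug 5, 2169: 365 days.
Aug 5, 2169 → Sep 5, 2169: 31 days (August has 31).
Sep 5, 2169 → Sep 21, 2169: 16 days.
Total: 4795 days.

4795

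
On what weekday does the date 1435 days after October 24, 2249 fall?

Wednesday

First find the weekday of Oct 24, 2249. Doomsday rule: the anchor day for the 2200s is Friday. For year 49: 49÷12 = 4 r 1, and 1÷4 = 0, so 4+1+0 = 5.
Friday + 5 ≡ Wednesday — that's 2249's doomsday.
In October the doomsday date is Oct 10.
Oct 24 is 14 days after Oct 10; 14 mod 7 = 0, so Wednesday + 0 = Wednesday.
1435 mod 7 = 0, so 1435 days after a Wednesday is Wednesday + 0 = Wednesday.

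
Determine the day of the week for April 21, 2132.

Monday

Doomsday rule: the anchor day for the 2100s is Sunday. For year 32: 32÷12 = 2 r 8, and 8÷4 = 2, so 2+8+2 = 12.
Sunday + 12 ≡ Friday — that's 2132's doomsday.
In April the doomsday date is Apr 4.
Apr 21 is 17 days after Apr 4; 17 mod 7 = 3, so Friday + 3 = Monday.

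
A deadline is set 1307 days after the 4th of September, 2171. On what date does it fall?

April 3, 2175

+366 (one year; includes Feb 29, 2172) → Sep 4, 2172 (941 left).
+365 (one year) → Sep 4, 2173 (576 left).
+365 (one year) → Sep 4, 2174 (211 left).
Sep has 30 days: +27 → Oct 1, 2174 (184 left).
Oct has 31 days: +31 → Nov 1, 2174 (153 left).
Nov has 30 days: +30 → Dec 1, 2174 (123 left).
Dec has 31 days: +31 → Jan 1, 2175 (92 left).
Jan has 31 days: +31 → Feb 1, 2175 (61 left).
Feb has 28 days: +28 → Mar 1, 2175 (33 left).
Mar has 31 days: +31 → Apr 1, 2175 (2 left).
+2 → Apr 3, 2175.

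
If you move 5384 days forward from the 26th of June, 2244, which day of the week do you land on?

First find the weekday of Jun 26, 2244. Doomsday rule: the anchor day for the 2200s is Friday. For year 44: 44÷12 = 3 r 8, and 8÷4 = 2, so 3+8+2 = 13.
Friday + 13 ≡ Thursday — that's 2244's doomsday.
In June the doomsday date is Jun 6.
Jun 26 is 20 days after Jun 6; 20 mod 7 = 6, so Thursday + 6 = Wednesday.
5384 mod 7 = 1, so 5384 days after a Wednesday is Wednesday + 1 = Thursday.

Thursday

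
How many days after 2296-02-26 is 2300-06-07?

1562

Feb 26, 2296 → Feb 26, 2297: 366 days (Feb 29, 2296 is in that span).
Feb 26, 2297 → Feb 26, 2298: 365 days.
Feb 26, 2298 → Feb 26, 2299: 365 days.
Feb 26, 2299 → Feb 26, 2300: 365 days.
Feb 26, 2300 → Mar 26, 2300: 28 days (February has 28).
Mar 26, 2300 → Apr 26, 2300: 31 days (March has 31).
Apr 26, 2300 → May 26, 2300: 30 days (April has 30).
May 26, 2300 → Jun 7, 2300: 12 days.
Total: 1562 days.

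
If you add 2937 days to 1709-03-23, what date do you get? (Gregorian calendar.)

April 7, 1717

+365 (one year) → Mar 23, 1710 (2572 left).
+365 (one year) → Mar 23, 1711 (2207 left).
+366 (one year; includes Feb 29, 1712) → Mar 23, 1712 (1841 left).
+365 (one year) → Mar 23, 1713 (1476 left).
+365 (one year) → Mar 23, 1714 (1111 left).
+365 (one year) → Mar 23, 1715 (746 left).
+366 (one year; includes Feb 29, 1716) → Mar 23, 1716 (380 left).
Mar has 31 days: +9 → Apr 1, 1716 (371 left).
Apr has 30 days: +30 → May 1, 1716 (341 left).
May has 31 days: +31 → Jun 1, 1716 (310 left).
Jun has 30 days: +30 → Jul 1, 1716 (280 left).
Jul has 31 days: +31 → Aug 1, 1716 (249 left).
Aug has 31 days: +31 → Sep 1, 1716 (218 left).
Sep has 30 days: +30 → Oct 1, 1716 (188 left).
Oct has 31 days: +31 → Nov 1, 1716 (157 left).
Nov has 30 days: +30 → Dec 1, 1716 (127 left).
Dec has 31 days: +31 → Jan 1, 1717 (96 left).
Jan has 31 days: +31 → Feb 1, 1717 (65 left).
Feb has 28 days: +28 → Mar 1, 1717 (37 left).
Mar has 31 days: +31 → Apr 1, 1717 (6 left).
+6 → Apr 7, 1717.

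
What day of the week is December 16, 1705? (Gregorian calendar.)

Wednesday

Doomsday rule: the anchor day for the 1700s is Sunday. For year 05: 5÷12 = 0 r 5, and 5÷4 = 1, so 0+5+1 = 6.
Sunday + 6 ≡ Saturday — that's 1705's doomsday.
In December the doomsday date is Dec 12.
Dec 16 is 4 days after Dec 12; 4 mod 7 = 4, so Saturday + 4 = Wednesday.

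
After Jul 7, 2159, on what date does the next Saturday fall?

Jul 7, 2159 is a Saturday.
From Saturday to the next Saturday is 7 days.
Jul 7, 2159 + 7 = Jul 14, 2159.

July 14, 2159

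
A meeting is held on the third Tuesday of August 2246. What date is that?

August 18, 2246

August 1, 2246 is a Saturday.
The first Tuesday is therefore August 4 (3 days later).
The third Tuesday is 4 + 2×7 = August 18.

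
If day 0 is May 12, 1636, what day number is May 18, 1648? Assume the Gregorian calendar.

4389

May 12, 1636 → May 12, 1637: 365 days.
May 12, 1637 → May 12, 1638: 365 days.
May 12, 1638 → May 12, 1639: 365 days.
May 12, 1639 → May 12, 1640: 366 days (Feb 29, 1640 is in that span).
May 12, 1640 → May 12, 1641: 365 days.
May 12, 1641 → May 12, 1642: 365 days.
May 12, 1642 → May 12, 1643: 365 days.
May 12, 1643 → May 12, 1644: 366 days (Feb 29, 1644 is in that span).
May 12, 1644 → May 12, 1645: 365 days.
May 12, 1645 → May 12, 1646: 365 days.
May 12, 1646 → May 12, 1647: 365 days.
May 12, 1647 → Jun 12, 1647: 31 days (May has 31).
Jun 12, 1647 → Jul 12, 1647: 30 days (June has 30).
Jul 12, 1647 → Aug 12, 1647: 31 days (July has 31).
Aug 12, 1647 → Sep 12, 1647: 31 days (August has 31).
Sep 12, 1647 → Oct 12, 1647: 30 days (September has 30).
Oct 12, 1647 → Nov 12, 1647: 31 days (October has 31).
Nov 12, 1647 → Dec 12, 1647: 30 days (November has 30).
Dec 12, 1647 → Jan 12, 1648: 31 days (December has 31).
Jan 12, 1648 → Feb 12, 1648: 31 days (January has 31).
Feb 12, 1648 → Mar 12, 1648: 29 days (February has 29).
Mar 12, 1648 → Apr 12, 1648: 31 days (March has 31).
Apr 12, 1648 → May 12, 1648: 30 days (April has 30).
May 12, 1648 → May 18, 1648: 6 days.
Total: 4389 days.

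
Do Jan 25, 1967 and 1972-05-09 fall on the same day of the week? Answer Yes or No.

From Jan 25, 1967 to May 9, 1972 is 1931 days.
1931 mod 7 = 6, so they are different weekdays.
(Jan 25, 1967 is a Wednesday; May 9, 1972 is a Tuesday.)

No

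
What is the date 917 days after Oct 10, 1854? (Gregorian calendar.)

April 14, 1857

+365 (one year) → Oct 10, 1855 (552 left).
+366 (one year; includes Feb 29, 1856) → Oct 10, 1856 (186 left).
Oct has 31 days: +22 → Nov 1, 1856 (164 left).
Nov has 30 days: +30 → Dec 1, 1856 (134 left).
Dec has 31 days: +31 → Jan 1, 1857 (103 left).
Jan has 31 days: +31 → Feb 1, 1857 (72 left).
Feb has 28 days: +28 → Mar 1, 1857 (44 left).
Mar has 31 days: +31 → Apr 1, 1857 (13 left).
+13 → Apr 14, 1857.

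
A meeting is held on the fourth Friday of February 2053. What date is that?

February 1, 2053 is a Saturday.
The first Friday is therefore February 7 (6 days later).
The fourth Friday is 7 + 3×7 = February 28.

February 28, 2053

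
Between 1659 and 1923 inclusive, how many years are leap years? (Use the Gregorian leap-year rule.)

Multiples of 4 in [1659,1923]: 66.
Of those, multiples of 100: 3 (not leap unless ÷400).
Multiples of 400: 0.
Leap years = 66 − 3 + 0 = 63.

63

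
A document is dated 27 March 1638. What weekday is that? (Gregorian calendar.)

Doomsday rule: the anchor day for the 1600s is Tuesday. For year 38: 38÷12 = 3 r 2, and 2÷4 = 0, so 3+2+0 = 5.
Tuesday + 5 ≡ Sunday — that's 1638's doomsday.
In March the doomsday date is Mar 14.
Mar 27 is 13 days after Mar 14; 13 mod 7 = 6, so Sunday + 6 = Saturday.

Saturday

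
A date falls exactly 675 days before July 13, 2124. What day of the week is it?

Monday

Jul 13, 2124 is a Thursday.
675 mod 7 = 3, so 675 days before a Thursday is Thursday − 3 = Monday.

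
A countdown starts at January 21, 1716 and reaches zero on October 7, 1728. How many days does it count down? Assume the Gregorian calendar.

4643

Jan 21, 1716 → Jan 21, 1717: 366 days (Feb 29, 1716 is in that span).
Jan 21, 1717 → Jan 21, 1718: 365 days.
Jan 21, 1718 → Jan 21, 1719: 365 days.
Jan 21, 1719 → Jan 21, 1720: 365 days.
Jan 21, 1720 → Jan 21, 1721: 366 days (Feb 29, 1720 is in that span).
Jan 21, 1721 → Jan 21, 1722: 365 days.
Jan 21, 1722 → Jan 21, 1723: 365 days.
Jan 21, 1723 → Jan 21, 1724: 365 days.
Jan 21, 1724 → Jan 21, 1725: 366 days (Feb 29, 1724 is in that span).
Jan 21, 1725 → Jan 21, 1726: 365 days.
Jan 21, 1726 → Jan 21, 1727: 365 days.
Jan 21, 1727 → Jan 21, 1728: 365 days.
Jan 21, 1728 → Feb 21, 1728: 31 days (January has 31).
Feb 21, 1728 → Mar 21, 1728: 29 days (February has 29).
Mar 21, 1728 → Apr 21, 1728: 31 days (March has 31).
Apr 21, 1728 → May 21, 1728: 30 days (April has 30).
May 21, 1728 → Jun 21, 1728: 31 days (May has 31).
Jun 21, 1728 → Jul 21, 1728: 30 days (June has 30).
Jul 21, 1728 → Aug 21, 1728: 31 days (July has 31).
Aug 21, 1728 → Sep 21, 1728: 31 days (August has 31).
Sep 21, 1728 → Oct 7, 1728: 16 days.
Total: 4643 days.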